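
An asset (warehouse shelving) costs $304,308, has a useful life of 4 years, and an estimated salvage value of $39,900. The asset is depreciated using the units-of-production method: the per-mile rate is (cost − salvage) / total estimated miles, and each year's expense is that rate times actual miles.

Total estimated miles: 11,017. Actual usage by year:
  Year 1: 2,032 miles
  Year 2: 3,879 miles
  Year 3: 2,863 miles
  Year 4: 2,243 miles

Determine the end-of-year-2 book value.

Depreciable base = $304,308 − $39,900 = $264,408.
Rate = $264,408 / 11,017 miles = $24 per mile.
Year 1: 2,032 × $24 = $48,768. Book value $255,540.
Year 2: 3,879 × $24 = $93,096. Book value $162,444.

$162,444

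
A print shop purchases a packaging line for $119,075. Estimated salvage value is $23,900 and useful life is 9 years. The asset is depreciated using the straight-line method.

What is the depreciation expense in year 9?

$10,575

Depreciable base = $119,075 − $23,900 = $95,175.
Annual expense = $95,175 / 9 = $10,575.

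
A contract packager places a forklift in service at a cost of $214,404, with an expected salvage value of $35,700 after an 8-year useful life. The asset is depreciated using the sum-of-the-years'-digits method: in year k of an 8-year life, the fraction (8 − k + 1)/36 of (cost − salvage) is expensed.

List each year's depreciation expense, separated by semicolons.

Depreciable base = $214,404 − $35,700 = $178,704.
Sum of the years' digits = 8+7+6+5+4+3+2+1 = 36.
Year 1: $178,704 × 8/36 = $39,712. Book value $174,692.
Year 2: $178,704 × 7/36 = $34,748. Book value $139,944.
Year 3: $178,704 × 6/36 = $29,784. Book value $110,160.
Year 4: $178,704 × 5/36 = $24,820. Book value $85,340.
Year 5: $178,704 × 4/36 = $19,856. Book value $65,484.
Year 6: $178,704 × 3/36 = $14,892. Book value $50,592.
Year 7: $178,704 × 2/36 = $9,928. Book value $40,664.
Year 8: $178,704 × 1/36 = $4,964. Book value $35,700.

$39,712; $34,748; $29,784; $24,820; $19,856; $14,892; $9,928; $4,964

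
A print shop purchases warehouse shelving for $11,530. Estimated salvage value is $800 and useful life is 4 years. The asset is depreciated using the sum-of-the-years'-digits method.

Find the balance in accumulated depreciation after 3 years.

$9,657

Depreciable base = $11,530 − $800 = $10,730.
Sum of the years' digits = 4+3+2+1 = 10.
Year 1: $10,730 × 4/10 = $4,292. Book value $7,238.
Year 2: $10,730 × 3/10 = $3,219. Book value $4,019.
Year 3: $10,730 × 2/10 = $2,146. Book value $1,873.
Accumulated through year 3 = $11,530 − $1,873 = $9,657.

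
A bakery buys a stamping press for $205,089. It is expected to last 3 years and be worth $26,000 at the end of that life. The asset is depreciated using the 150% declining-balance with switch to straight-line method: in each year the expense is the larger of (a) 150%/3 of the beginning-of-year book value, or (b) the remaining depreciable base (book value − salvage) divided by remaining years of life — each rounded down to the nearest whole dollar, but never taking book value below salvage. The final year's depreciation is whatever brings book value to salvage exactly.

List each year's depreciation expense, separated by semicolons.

Depreciable base = $205,089 − $26,000 = $179,089.
Year 1: DB = ⌊$205,089 × 150%/3⌋ = $102,544; SL = ⌊$179,089/3⌋ = $59,696 → take DB $102,544. Book value $102,545.
Year 2: DB = ⌊$102,545 × 150%/3⌋ = $51,272; SL = ⌊$76,545/2⌋ = $38,272 → take DB $51,272. Book value $51,273.
Year 3 (final): $51,273 − $26,000 = $25,273. Book value $26,000.

$102,544; $51,272; $25,273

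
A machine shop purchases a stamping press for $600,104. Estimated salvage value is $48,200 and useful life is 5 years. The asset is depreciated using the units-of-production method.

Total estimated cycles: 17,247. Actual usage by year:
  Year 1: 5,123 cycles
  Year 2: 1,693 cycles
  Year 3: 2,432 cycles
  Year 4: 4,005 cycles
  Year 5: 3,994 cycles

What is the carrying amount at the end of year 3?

Depreciable base = $600,104 − $48,200 = $551,904.
Rate = $551,904 / 17,247 cycles = $32 per cycle.
Year 1: 5,123 × $32 = $163,936. Book value $436,168.
Year 2: 1,693 × $32 = $54,176. Book value $381,992.
Year 3: 2,432 × $32 = $77,824. Book value $304,168.

$304,168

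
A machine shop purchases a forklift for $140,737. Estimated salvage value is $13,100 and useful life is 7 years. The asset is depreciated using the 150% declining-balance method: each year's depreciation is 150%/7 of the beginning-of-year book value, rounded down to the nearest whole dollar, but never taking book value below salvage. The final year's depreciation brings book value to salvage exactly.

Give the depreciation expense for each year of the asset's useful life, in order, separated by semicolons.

Depreciable base = $140,737 − $13,100 = $127,637.
Year 1: ⌊$140,737 × 150%/7⌋ = $30,157. Book value $110,580.
Year 2: ⌊$110,580 × 150%/7⌋ = $23,695. Book value $86,885.
Year 3: ⌊$86,885 × 150%/7⌋ = $18,618. Book value $68,267.
Year 4: ⌊$68,267 × 150%/7⌋ = $14,628. Book value $53,639.
Year 5: ⌊$53,639 × 150%/7⌋ = $11,494. Book value $42,145.
Year 6: ⌊$42,145 × 150%/7⌋ = $9,031. Book value $33,114.
Year 7 (final): $33,114 − $13,100 = $20,014. Book value $13,100.

$30,157; $23,695; $18,618; $14,628; $11,494; $9,031; $20,014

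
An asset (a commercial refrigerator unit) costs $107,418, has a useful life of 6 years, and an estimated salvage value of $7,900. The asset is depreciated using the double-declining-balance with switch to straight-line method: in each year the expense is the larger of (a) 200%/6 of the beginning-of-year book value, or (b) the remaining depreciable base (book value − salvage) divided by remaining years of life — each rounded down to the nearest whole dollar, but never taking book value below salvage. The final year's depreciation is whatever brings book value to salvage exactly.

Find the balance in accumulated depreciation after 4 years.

Depreciable base = $107,418 − $7,900 = $99,518.
Year 1: DB = ⌊$107,418 × 200%/6⌋ = $35,806; SL = ⌊$99,518/6⌋ = $16,586 → take DB $35,806. Book value $71,612.
Year 2: DB = ⌊$71,612 × 200%/6⌋ = $23,870; SL = ⌊$63,712/5⌋ = $12,742 → take DB $23,870. Book value $47,742.
Year 3: DB = ⌊$47,742 × 200%/6⌋ = $15,914; SL = ⌊$39,842/4⌋ = $9,960 → take DB $15,914. Book value $31,828.
Year 4: DB = ⌊$31,828 × 200%/6⌋ = $10,609; SL = ⌊$23,928/3⌋ = $7,976 → take DB $10,609. Book value $21,219.
Accumulated through year 4 = $107,418 − $21,219 = $86,199.

$86,199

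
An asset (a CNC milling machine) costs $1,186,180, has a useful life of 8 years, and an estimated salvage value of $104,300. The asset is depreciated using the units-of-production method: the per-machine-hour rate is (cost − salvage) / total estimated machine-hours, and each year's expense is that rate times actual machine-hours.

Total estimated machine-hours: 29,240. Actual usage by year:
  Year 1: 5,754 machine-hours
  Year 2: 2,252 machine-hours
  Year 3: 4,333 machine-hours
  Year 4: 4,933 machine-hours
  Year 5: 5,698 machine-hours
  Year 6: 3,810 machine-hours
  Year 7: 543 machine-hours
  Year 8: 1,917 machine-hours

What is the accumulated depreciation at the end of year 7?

Depreciable base = $1,186,180 − $104,300 = $1,081,880.
Rate = $1,081,880 / 29,240 machine-hours = $37 per machine-hour.
Year 1: 5,754 × $37 = $212,898. Book value $973,282.
Year 2: 2,252 × $37 = $83,324. Book value $889,958.
Year 3: 4,333 × $37 = $160,321. Book value $729,637.
Year 4: 4,933 × $37 = $182,521. Book value $547,116.
Year 5: 5,698 × $37 = $210,826. Book value $336,290.
Year 6: 3,810 × $37 = $140,970. Book value $195,320.
Year 7: 543 × $37 = $20,091. Book value $175,229.
Accumulated through year 7 = $1,186,180 − $175,229 = $1,010,951.

$1,010,951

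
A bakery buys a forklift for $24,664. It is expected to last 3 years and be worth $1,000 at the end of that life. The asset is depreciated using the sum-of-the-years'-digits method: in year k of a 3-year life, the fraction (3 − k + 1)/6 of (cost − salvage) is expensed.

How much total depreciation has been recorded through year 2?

Depreciable base = $24,664 − $1,000 = $23,664.
Sum of the years' digits = 3+2+1 = 6.
Year 1: $23,664 × 3/6 = $11,832. Book value $12,832.
Year 2: $23,664 × 2/6 = $7,888. Book value $4,944.
Accumulated through year 2 = $24,664 − $4,944 = $19,720.

$19,720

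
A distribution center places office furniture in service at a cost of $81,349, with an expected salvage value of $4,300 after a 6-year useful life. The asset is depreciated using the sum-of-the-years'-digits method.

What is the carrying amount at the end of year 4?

Depreciable base = $81,349 − $4,300 = $77,049.
Sum of the years' digits = 6+5+4+3+2+1 = 21.
Year 1: $77,049 × 6/21 = $22,014. Book value $59,335.
Year 2: $77,049 × 5/21 = $18,345. Book value $40,990.
Year 3: $77,049 × 4/21 = $14,676. Book value $26,314.
Year 4: $77,049 × 3/21 = $11,007. Book value $15,307.

$15,307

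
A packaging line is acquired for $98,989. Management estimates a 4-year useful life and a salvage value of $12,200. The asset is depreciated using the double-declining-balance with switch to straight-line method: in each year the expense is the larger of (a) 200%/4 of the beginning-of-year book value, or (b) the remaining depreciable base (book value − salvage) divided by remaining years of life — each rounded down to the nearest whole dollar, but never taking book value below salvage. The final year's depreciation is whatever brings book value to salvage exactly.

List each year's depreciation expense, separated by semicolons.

$49,494; $24,747; $12,374; $174

Depreciable base = $98,989 − $12,200 = $86,789.
Year 1: DB = ⌊$98,989 × 200%/4⌋ = $49,494; SL = ⌊$86,789/4⌋ = $21,697 → take DB $49,494. Book value $49,495.
Year 2: DB = ⌊$49,495 × 200%/4⌋ = $24,747; SL = ⌊$37,295/3⌋ = $12,431 → take DB $24,747. Book value $24,748.
Year 3: DB = ⌊$24,748 × 200%/4⌋ = $12,374; SL = ⌊$12,548/2⌋ = $6,274 → take DB $12,374. Book value $12,374.
Year 4 (final): $12,374 − $12,200 = $174. Book value $12,200.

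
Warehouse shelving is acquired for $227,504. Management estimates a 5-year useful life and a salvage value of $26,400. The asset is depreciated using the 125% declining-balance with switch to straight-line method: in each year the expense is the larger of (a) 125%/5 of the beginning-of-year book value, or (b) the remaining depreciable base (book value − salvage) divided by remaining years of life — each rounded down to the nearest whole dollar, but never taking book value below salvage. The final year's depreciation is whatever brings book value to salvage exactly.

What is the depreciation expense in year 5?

$33,857

Depreciable base = $227,504 − $26,400 = $201,104.
Year 1: DB = ⌊$227,504 × 125%/5⌋ = $56,876; SL = ⌊$201,104/5⌋ = $40,220 → take DB $56,876. Book value $170,628.
Year 2: DB = ⌊$170,628 × 125%/5⌋ = $42,657; SL = ⌊$144,228/4⌋ = $36,057 → take DB $42,657. Book value $127,971.
Year 3: DB = ⌊$127,971 × 125%/5⌋ = $31,992; SL = ⌊$101,571/3⌋ = $33,857 → take SL $33,857. Book value $94,114.
Year 4: DB = ⌊$94,114 × 125%/5⌋ = $23,528; SL = ⌊$67,714/2⌋ = $33,857 → take SL $33,857. Book value $60,257.
Year 5 (final): $60,257 − $26,400 = $33,857. Book value $26,400.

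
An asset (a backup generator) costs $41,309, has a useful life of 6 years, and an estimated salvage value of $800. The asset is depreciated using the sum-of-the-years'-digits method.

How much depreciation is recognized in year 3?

$7,716

Depreciable base = $41,309 − $800 = $40,509.
Sum of the years' digits = 6+5+4+3+2+1 = 21.
Year 1: $40,509 × 6/21 = $11,574. Book value $29,735.
Year 2: $40,509 × 5/21 = $9,645. Book value $20,090.
Year 3: $40,509 × 4/21 = $7,716. Book value $12,374.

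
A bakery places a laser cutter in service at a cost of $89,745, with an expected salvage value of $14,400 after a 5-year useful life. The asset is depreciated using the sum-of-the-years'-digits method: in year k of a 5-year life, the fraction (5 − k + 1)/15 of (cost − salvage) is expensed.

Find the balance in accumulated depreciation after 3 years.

$60,276

Depreciable base = $89,745 − $14,400 = $75,345.
Sum of the years' digits = 5+4+3+2+1 = 15.
Year 1: $75,345 × 5/15 = $25,115. Book value $64,630.
Year 2: $75,345 × 4/15 = $20,092. Book value $44,538.
Year 3: $75,345 × 3/15 = $15,069. Book value $29,469.
Accumulated through year 3 = $89,745 − $29,469 = $60,276.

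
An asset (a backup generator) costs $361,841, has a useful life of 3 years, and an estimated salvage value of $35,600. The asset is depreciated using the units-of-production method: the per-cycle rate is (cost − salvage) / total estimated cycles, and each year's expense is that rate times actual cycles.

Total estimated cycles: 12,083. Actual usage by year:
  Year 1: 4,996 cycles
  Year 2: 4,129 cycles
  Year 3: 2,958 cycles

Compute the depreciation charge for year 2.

$111,483

Depreciable base = $361,841 − $35,600 = $326,241.
Rate = $326,241 / 12,083 cycles = $27 per cycle.
Year 1: 4,996 × $27 = $134,892. Book value $226,949.
Year 2: 4,129 × $27 = $111,483. Book value $115,466.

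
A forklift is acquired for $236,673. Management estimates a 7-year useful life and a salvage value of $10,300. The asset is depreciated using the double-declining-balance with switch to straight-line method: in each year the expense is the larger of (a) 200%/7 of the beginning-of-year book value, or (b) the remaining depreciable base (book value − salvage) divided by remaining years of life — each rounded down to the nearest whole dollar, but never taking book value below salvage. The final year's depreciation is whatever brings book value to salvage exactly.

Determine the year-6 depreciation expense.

$16,854

Depreciable base = $236,673 − $10,300 = $226,373.
Year 1: DB = ⌊$236,673 × 200%/7⌋ = $67,620; SL = ⌊$226,373/7⌋ = $32,339 → take DB $67,620. Book value $169,053.
Year 2: DB = ⌊$169,053 × 200%/7⌋ = $48,300; SL = ⌊$158,753/6⌋ = $26,458 → take DB $48,300. Book value $120,753.
Year 3: DB = ⌊$120,753 × 200%/7⌋ = $34,500; SL = ⌊$110,453/5⌋ = $22,090 → take DB $34,500. Book value $86,253.
Year 4: DB = ⌊$86,253 × 200%/7⌋ = $24,643; SL = ⌊$75,953/4⌋ = $18,988 → take DB $24,643. Book value $61,610.
Year 5: DB = ⌊$61,610 × 200%/7⌋ = $17,602; SL = ⌊$51,310/3⌋ = $17,103 → take DB $17,602. Book value $44,008.
Year 6: DB = ⌊$44,008 × 200%/7⌋ = $12,573; SL = ⌊$33,708/2⌋ = $16,854 → take SL $16,854. Book value $27,154.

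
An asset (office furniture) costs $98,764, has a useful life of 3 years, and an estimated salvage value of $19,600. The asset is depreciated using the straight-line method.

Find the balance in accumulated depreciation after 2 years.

Depreciable base = $98,764 − $19,600 = $79,164.
Annual expense = $79,164 / 3 = $26,388.
End of year 1: book value $72,376.
End of year 2: book value $45,988.
Accumulated through year 2 = $98,764 − $45,988 = $52,776.

$52,776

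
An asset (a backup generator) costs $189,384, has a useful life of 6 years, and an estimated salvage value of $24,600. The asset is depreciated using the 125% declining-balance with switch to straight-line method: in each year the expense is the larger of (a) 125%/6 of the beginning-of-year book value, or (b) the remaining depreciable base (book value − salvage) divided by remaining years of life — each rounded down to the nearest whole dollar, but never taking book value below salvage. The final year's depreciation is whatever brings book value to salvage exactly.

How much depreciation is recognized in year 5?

Depreciable base = $189,384 − $24,600 = $164,784.
Year 1: DB = ⌊$189,384 × 125%/6⌋ = $39,455; SL = ⌊$164,784/6⌋ = $27,464 → take DB $39,455. Book value $149,929.
Year 2: DB = ⌊$149,929 × 125%/6⌋ = $31,235; SL = ⌊$125,329/5⌋ = $25,065 → take DB $31,235. Book value $118,694.
Year 3: DB = ⌊$118,694 × 125%/6⌋ = $24,727; SL = ⌊$94,094/4⌋ = $23,523 → take DB $24,727. Book value $93,967.
Year 4: DB = ⌊$93,967 × 125%/6⌋ = $19,576; SL = ⌊$69,367/3⌋ = $23,122 → take SL $23,122. Book value $70,845.
Year 5: DB = ⌊$70,845 × 125%/6⌋ = $14,759; SL = ⌊$46,245/2⌋ = $23,122 → take SL $23,122. Book value $47,723.

$23,122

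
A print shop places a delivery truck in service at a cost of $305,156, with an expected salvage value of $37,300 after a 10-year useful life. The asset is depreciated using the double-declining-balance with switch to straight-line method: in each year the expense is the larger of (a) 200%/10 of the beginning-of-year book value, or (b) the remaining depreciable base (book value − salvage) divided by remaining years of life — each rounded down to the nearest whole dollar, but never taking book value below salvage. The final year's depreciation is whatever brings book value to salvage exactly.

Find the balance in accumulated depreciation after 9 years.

Depreciable base = $305,156 − $37,300 = $267,856.
Year 1: DB = ⌊$305,156 × 200%/10⌋ = $61,031; SL = ⌊$267,856/10⌋ = $26,785 → take DB $61,031. Book value $244,125.
Year 2: DB = ⌊$244,125 × 200%/10⌋ = $48,825; SL = ⌊$206,825/9⌋ = $22,980 → take DB $48,825. Book value $195,300.
Year 3: DB = ⌊$195,300 × 200%/10⌋ = $39,060; SL = ⌊$158,000/8⌋ = $19,750 → take DB $39,060. Book value $156,240.
Year 4: DB = ⌊$156,240 × 200%/10⌋ = $31,248; SL = ⌊$118,940/7⌋ = $16,991 → take DB $31,248. Book value $124,992.
Year 5: DB = ⌊$124,992 × 200%/10⌋ = $24,998; SL = ⌊$87,692/6⌋ = $14,615 → take DB $24,998. Book value $99,994.
Year 6: DB = ⌊$99,994 × 200%/10⌋ = $19,998; SL = ⌊$62,694/5⌋ = $12,538 → take DB $19,998. Book value $79,996.
Year 7: DB = ⌊$79,996 × 200%/10⌋ = $15,999; SL = ⌊$42,696/4⌋ = $10,674 → take DB $15,999. Book value $63,997.
Year 8: DB = ⌊$63,997 × 200%/10⌋ = $12,799; SL = ⌊$26,697/3⌋ = $8,899 → take DB $12,799. Book value $51,198.
Year 9: DB = ⌊$51,198 × 200%/10⌋ = $10,239; SL = ⌊$13,898/2⌋ = $6,949 → take DB $10,239. Book value $40,959.
Accumulated through year 9 = $305,156 − $40,959 = $264,197.

$264,197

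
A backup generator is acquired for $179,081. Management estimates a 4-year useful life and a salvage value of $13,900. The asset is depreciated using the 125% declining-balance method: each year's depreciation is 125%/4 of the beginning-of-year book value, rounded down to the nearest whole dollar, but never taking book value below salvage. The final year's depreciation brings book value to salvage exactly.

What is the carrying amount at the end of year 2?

Depreciable base = $179,081 − $13,900 = $165,181.
Year 1: ⌊$179,081 × 125%/4⌋ = $55,962. Book value $123,119.
Year 2: ⌊$123,119 × 125%/4⌋ = $38,474. Book value $84,645.

$84,645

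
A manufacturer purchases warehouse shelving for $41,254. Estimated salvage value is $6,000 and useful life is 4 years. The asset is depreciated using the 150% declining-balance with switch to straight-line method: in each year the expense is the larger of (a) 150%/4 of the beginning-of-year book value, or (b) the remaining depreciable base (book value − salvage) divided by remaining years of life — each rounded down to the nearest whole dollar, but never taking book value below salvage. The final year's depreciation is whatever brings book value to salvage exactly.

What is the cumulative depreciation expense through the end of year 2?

$25,139

Depreciable base = $41,254 − $6,000 = $35,254.
Year 1: DB = ⌊$41,254 × 150%/4⌋ = $15,470; SL = ⌊$35,254/4⌋ = $8,813 → take DB $15,470. Book value $25,784.
Year 2: DB = ⌊$25,784 × 150%/4⌋ = $9,669; SL = ⌊$19,784/3⌋ = $6,594 → take DB $9,669. Book value $16,115.
Accumulated through year 2 = $41,254 − $16,115 = $25,139.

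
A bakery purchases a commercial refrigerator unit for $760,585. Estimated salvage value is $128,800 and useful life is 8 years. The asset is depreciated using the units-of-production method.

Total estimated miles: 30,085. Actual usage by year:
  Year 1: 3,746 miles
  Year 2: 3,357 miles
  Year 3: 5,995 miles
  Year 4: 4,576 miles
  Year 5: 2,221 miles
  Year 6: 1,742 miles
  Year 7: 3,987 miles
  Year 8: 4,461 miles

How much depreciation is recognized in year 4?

Depreciable base = $760,585 − $128,800 = $631,785.
Rate = $631,785 / 30,085 miles = $21 per mile.
Year 1: 3,746 × $21 = $78,666. Book value $681,919.
Year 2: 3,357 × $21 = $70,497. Book value $611,422.
Year 3: 5,995 × $21 = $125,895. Book value $485,527.
Year 4: 4,576 × $21 = $96,096. Book value $389,431.

$96,096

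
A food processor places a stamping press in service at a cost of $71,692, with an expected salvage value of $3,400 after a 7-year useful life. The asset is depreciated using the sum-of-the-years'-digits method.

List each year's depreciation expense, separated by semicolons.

Depreciable base = $71,692 − $3,400 = $68,292.
Sum of the years' digits = 7+6+5+4+3+2+1 = 28.
Year 1: $68,292 × 7/28 = $17,073. Book value $54,619.
Year 2: $68,292 × 6/28 = $14,634. Book value $39,985.
Year 3: $68,292 × 5/28 = $12,195. Book value $27,790.
Year 4: $68,292 × 4/28 = $9,756. Book value $18,034.
Year 5: $68,292 × 3/28 = $7,317. Book value $10,717.
Year 6: $68,292 × 2/28 = $4,878. Book value $5,839.
Year 7: $68,292 × 1/28 = $2,439. Book value $3,400.

$17,073; $14,634; $12,195; $9,756; $7,317; $4,878; $2,439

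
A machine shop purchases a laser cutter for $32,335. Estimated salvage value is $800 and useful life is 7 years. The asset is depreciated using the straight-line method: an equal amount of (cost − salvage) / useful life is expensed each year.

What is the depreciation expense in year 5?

$4,505

Depreciable base = $32,335 − $800 = $31,535.
Annual expense = $31,535 / 7 = $4,505.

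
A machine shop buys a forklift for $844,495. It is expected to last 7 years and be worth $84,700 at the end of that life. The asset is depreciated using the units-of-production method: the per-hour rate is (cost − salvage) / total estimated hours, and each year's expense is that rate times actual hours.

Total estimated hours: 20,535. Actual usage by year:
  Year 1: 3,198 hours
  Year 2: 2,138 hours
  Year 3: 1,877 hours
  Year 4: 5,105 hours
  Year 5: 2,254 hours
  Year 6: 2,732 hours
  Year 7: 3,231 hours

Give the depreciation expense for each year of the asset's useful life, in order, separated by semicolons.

$118,326; $79,106; $69,449; $188,885; $83,398; $101,084; $119,547

Depreciable base = $844,495 − $84,700 = $759,795.
Rate = $759,795 / 20,535 hours = $37 per hour.
Year 1: 3,198 × $37 = $118,326. Book value $726,169.
Year 2: 2,138 × $37 = $79,106. Book value $647,063.
Year 3: 1,877 × $37 = $69,449. Book value $577,614.
Year 4: 5,105 × $37 = $188,885. Book value $388,729.
Year 5: 2,254 × $37 = $83,398. Book value $305,331.
Year 6: 2,732 × $37 = $101,084. Book value $204,247.
Year 7: 3,231 × $37 = $119,547. Book value $84,700.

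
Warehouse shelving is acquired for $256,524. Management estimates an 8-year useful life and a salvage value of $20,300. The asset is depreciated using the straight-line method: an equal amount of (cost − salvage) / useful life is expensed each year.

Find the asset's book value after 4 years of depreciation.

Depreciable base = $256,524 − $20,300 = $236,224.
Annual expense = $236,224 / 8 = $29,528.
End of year 1: book value $226,996.
End of year 2: book value $197,468.
End of year 3: book value $167,940.
End of year 4: book value $138,412.

$138,412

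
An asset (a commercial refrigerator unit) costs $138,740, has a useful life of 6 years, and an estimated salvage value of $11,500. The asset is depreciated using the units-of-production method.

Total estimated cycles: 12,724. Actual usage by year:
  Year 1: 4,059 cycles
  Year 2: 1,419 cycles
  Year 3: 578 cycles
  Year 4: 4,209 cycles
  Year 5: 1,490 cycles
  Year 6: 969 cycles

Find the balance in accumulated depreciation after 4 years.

$102,650

Depreciable base = $138,740 − $11,500 = $127,240.
Rate = $127,240 / 12,724 cycles = $10 per cycle.
Year 1: 4,059 × $10 = $40,590. Book value $98,150.
Year 2: 1,419 × $10 = $14,190. Book value $83,960.
Year 3: 578 × $10 = $5,780. Book value $78,180.
Year 4: 4,209 × $10 = $42,090. Book value $36,090.
Accumulated through year 4 = $138,740 − $36,090 = $102,650.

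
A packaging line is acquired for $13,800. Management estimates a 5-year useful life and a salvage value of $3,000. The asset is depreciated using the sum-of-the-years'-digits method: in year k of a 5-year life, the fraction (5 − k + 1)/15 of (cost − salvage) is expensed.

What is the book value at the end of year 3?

Depreciable base = $13,800 − $3,000 = $10,800.
Sum of the years' digits = 5+4+3+2+1 = 15.
Year 1: $10,800 × 5/15 = $3,600. Book value $10,200.
Year 2: $10,800 × 4/15 = $2,880. Book value $7,320.
Year 3: $10,800 × 3/15 = $2,160. Book value $5,160.

$5,160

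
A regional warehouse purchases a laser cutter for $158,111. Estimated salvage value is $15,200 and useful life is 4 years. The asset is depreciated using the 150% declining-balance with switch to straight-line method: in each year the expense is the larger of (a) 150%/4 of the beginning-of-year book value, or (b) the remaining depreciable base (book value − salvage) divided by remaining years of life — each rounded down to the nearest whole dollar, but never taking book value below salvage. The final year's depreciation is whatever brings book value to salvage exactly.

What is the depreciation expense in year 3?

Depreciable base = $158,111 − $15,200 = $142,911.
Year 1: DB = ⌊$158,111 × 150%/4⌋ = $59,291; SL = ⌊$142,911/4⌋ = $35,727 → take DB $59,291. Book value $98,820.
Year 2: DB = ⌊$98,820 × 150%/4⌋ = $37,057; SL = ⌊$83,620/3⌋ = $27,873 → take DB $37,057. Book value $61,763.
Year 3: DB = ⌊$61,763 × 150%/4⌋ = $23,161; SL = ⌊$46,563/2⌋ = $23,281 → take SL $23,281. Book value $38,482.

$23,281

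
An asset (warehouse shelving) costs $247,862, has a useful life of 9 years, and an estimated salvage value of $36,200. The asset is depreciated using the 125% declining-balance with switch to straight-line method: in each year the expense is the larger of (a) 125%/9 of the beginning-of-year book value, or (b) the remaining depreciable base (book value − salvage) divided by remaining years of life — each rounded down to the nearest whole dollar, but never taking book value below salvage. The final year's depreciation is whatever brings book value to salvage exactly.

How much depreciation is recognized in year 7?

Depreciable base = $247,862 − $36,200 = $211,662.
Year 1: DB = ⌊$247,862 × 125%/9⌋ = $34,425; SL = ⌊$211,662/9⌋ = $23,518 → take DB $34,425. Book value $213,437.
Year 2: DB = ⌊$213,437 × 125%/9⌋ = $29,644; SL = ⌊$177,237/8⌋ = $22,154 → take DB $29,644. Book value $183,793.
Year 3: DB = ⌊$183,793 × 125%/9⌋ = $25,526; SL = ⌊$147,593/7⌋ = $21,084 → take DB $25,526. Book value $158,267.
Year 4: DB = ⌊$158,267 × 125%/9⌋ = $21,981; SL = ⌊$122,067/6⌋ = $20,344 → take DB $21,981. Book value $136,286.
Year 5: DB = ⌊$136,286 × 125%/9⌋ = $18,928; SL = ⌊$100,086/5⌋ = $20,017 → take SL $20,017. Book value $116,269.
Year 6: DB = ⌊$116,269 × 125%/9⌋ = $16,148; SL = ⌊$80,069/4⌋ = $20,017 → take SL $20,017. Book value $96,252.
Year 7: DB = ⌊$96,252 × 125%/9⌋ = $13,368; SL = ⌊$60,052/3⌋ = $20,017 → take SL $20,017. Book value $76,235.

$20,017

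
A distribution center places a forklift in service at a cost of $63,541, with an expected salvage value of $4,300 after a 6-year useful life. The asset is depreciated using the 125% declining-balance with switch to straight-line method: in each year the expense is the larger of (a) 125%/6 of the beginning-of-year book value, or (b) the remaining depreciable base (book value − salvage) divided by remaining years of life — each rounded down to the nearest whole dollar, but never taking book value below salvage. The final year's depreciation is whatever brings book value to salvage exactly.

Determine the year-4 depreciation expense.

Depreciable base = $63,541 − $4,300 = $59,241.
Year 1: DB = ⌊$63,541 × 125%/6⌋ = $13,237; SL = ⌊$59,241/6⌋ = $9,873 → take DB $13,237. Book value $50,304.
Year 2: DB = ⌊$50,304 × 125%/6⌋ = $10,480; SL = ⌊$46,004/5⌋ = $9,200 → take DB $10,480. Book value $39,824.
Year 3: DB = ⌊$39,824 × 125%/6⌋ = $8,296; SL = ⌊$35,524/4⌋ = $8,881 → take SL $8,881. Book value $30,943.
Year 4: DB = ⌊$30,943 × 125%/6⌋ = $6,446; SL = ⌊$26,643/3⌋ = $8,881 → take SL $8,881. Book value $22,062.

$8,881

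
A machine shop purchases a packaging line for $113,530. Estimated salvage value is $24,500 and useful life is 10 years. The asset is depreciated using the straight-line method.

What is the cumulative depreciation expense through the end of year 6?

$53,418

Depreciable base = $113,530 − $24,500 = $89,030.
Annual expense = $89,030 / 10 = $8,903.
End of year 1: book value $104,627.
End of year 2: book value $95,724.
End of year 3: book value $86,821.
End of year 4: book value $77,918.
End of year 5: book value $69,015.
End of year 6: book value $60,112.
Accumulated through year 6 = $113,530 − $60,112 = $53,418.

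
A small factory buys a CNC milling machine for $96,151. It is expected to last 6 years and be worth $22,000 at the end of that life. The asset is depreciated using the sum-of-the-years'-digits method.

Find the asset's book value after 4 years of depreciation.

$32,593

Depreciable base = $96,151 − $22,000 = $74,151.
Sum of the years' digits = 6+5+4+3+2+1 = 21.
Year 1: $74,151 × 6/21 = $21,186. Book value $74,965.
Year 2: $74,151 × 5/21 = $17,655. Book value $57,310.
Year 3: $74,151 × 4/21 = $14,124. Book value $43,186.
Year 4: $74,151 × 3/21 = $10,593. Book value $32,593.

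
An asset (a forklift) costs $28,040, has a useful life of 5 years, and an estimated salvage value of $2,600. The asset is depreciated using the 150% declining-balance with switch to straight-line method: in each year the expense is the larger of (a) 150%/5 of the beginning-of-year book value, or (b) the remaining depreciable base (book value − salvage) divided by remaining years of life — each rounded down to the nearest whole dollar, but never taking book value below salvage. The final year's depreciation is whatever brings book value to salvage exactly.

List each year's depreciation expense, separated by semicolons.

Depreciable base = $28,040 − $2,600 = $25,440.
Year 1: DB = ⌊$28,040 × 150%/5⌋ = $8,412; SL = ⌊$25,440/5⌋ = $5,088 → take DB $8,412. Book value $19,628.
Year 2: DB = ⌊$19,628 × 150%/5⌋ = $5,888; SL = ⌊$17,028/4⌋ = $4,257 → take DB $5,888. Book value $13,740.
Year 3: DB = ⌊$13,740 × 150%/5⌋ = $4,122; SL = ⌊$11,140/3⌋ = $3,713 → take DB $4,122. Book value $9,618.
Year 4: DB = ⌊$9,618 × 150%/5⌋ = $2,885; SL = ⌊$7,018/2⌋ = $3,509 → take SL $3,509. Book value $6,109.
Year 5 (final): $6,109 − $2,600 = $3,509. Book value $2,600.

$8,412; $5,888; $4,122; $3,509; $3,509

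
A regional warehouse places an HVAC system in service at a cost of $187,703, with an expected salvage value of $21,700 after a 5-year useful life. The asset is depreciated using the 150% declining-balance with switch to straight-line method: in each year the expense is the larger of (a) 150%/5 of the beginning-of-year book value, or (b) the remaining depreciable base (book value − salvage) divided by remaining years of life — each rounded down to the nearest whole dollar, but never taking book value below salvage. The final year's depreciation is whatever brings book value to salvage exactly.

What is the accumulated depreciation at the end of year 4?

$144,661

Depreciable base = $187,703 − $21,700 = $166,003.
Year 1: DB = ⌊$187,703 × 150%/5⌋ = $56,310; SL = ⌊$166,003/5⌋ = $33,200 → take DB $56,310. Book value $131,393.
Year 2: DB = ⌊$131,393 × 150%/5⌋ = $39,417; SL = ⌊$109,693/4⌋ = $27,423 → take DB $39,417. Book value $91,976.
Year 3: DB = ⌊$91,976 × 150%/5⌋ = $27,592; SL = ⌊$70,276/3⌋ = $23,425 → take DB $27,592. Book value $64,384.
Year 4: DB = ⌊$64,384 × 150%/5⌋ = $19,315; SL = ⌊$42,684/2⌋ = $21,342 → take SL $21,342. Book value $43,042.
Accumulated through year 4 = $187,703 − $43,042 = $144,661.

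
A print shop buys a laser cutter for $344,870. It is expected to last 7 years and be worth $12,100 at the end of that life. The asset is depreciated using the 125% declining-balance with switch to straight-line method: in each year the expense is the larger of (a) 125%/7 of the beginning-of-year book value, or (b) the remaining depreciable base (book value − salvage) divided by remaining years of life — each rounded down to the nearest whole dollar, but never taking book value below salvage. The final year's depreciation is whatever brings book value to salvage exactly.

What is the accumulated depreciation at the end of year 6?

Depreciable base = $344,870 − $12,100 = $332,770.
Year 1: DB = ⌊$344,870 × 125%/7⌋ = $61,583; SL = ⌊$332,770/7⌋ = $47,538 → take DB $61,583. Book value $283,287.
Year 2: DB = ⌊$283,287 × 125%/7⌋ = $50,586; SL = ⌊$271,187/6⌋ = $45,197 → take DB $50,586. Book value $232,701.
Year 3: DB = ⌊$232,701 × 125%/7⌋ = $41,553; SL = ⌊$220,601/5⌋ = $44,120 → take SL $44,120. Book value $188,581.
Year 4: DB = ⌊$188,581 × 125%/7⌋ = $33,675; SL = ⌊$176,481/4⌋ = $44,120 → take SL $44,120. Book value $144,461.
Year 5: DB = ⌊$144,461 × 125%/7⌋ = $25,796; SL = ⌊$132,361/3⌋ = $44,120 → take SL $44,120. Book value $100,341.
Year 6: DB = ⌊$100,341 × 125%/7⌋ = $17,918; SL = ⌊$88,241/2⌋ = $44,120 → take SL $44,120. Book value $56,221.
Accumulated through year 6 = $344,870 − $56,221 = $288,649.

$288,649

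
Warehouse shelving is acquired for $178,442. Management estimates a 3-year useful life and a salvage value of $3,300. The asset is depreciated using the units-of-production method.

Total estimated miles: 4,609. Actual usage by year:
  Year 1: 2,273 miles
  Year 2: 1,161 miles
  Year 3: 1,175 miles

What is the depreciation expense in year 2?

$44,118

Depreciable base = $178,442 − $3,300 = $175,142.
Rate = $175,142 / 4,609 miles = $38 per mile.
Year 1: 2,273 × $38 = $86,374. Book value $92,068.
Year 2: 1,161 × $38 = $44,118. Book value $47,950.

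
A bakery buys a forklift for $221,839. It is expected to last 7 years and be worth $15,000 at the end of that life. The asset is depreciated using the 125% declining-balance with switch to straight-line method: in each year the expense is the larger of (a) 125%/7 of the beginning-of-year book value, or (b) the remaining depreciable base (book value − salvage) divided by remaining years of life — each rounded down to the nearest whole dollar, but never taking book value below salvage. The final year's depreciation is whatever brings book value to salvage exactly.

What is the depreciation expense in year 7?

$26,937

Depreciable base = $221,839 − $15,000 = $206,839.
Year 1: DB = ⌊$221,839 × 125%/7⌋ = $39,614; SL = ⌊$206,839/7⌋ = $29,548 → take DB $39,614. Book value $182,225.
Year 2: DB = ⌊$182,225 × 125%/7⌋ = $32,540; SL = ⌊$167,225/6⌋ = $27,870 → take DB $32,540. Book value $149,685.
Year 3: DB = ⌊$149,685 × 125%/7⌋ = $26,729; SL = ⌊$134,685/5⌋ = $26,937 → take SL $26,937. Book value $122,748.
Year 4: DB = ⌊$122,748 × 125%/7⌋ = $21,919; SL = ⌊$107,748/4⌋ = $26,937 → take SL $26,937. Book value $95,811.
Year 5: DB = ⌊$95,811 × 125%/7⌋ = $17,109; SL = ⌊$80,811/3⌋ = $26,937 → take SL $26,937. Book value $68,874.
Year 6: DB = ⌊$68,874 × 125%/7⌋ = $12,298; SL = ⌊$53,874/2⌋ = $26,937 → take SL $26,937. Book value $41,937.
Year 7 (final): $41,937 − $15,000 = $26,937. Book value $15,000.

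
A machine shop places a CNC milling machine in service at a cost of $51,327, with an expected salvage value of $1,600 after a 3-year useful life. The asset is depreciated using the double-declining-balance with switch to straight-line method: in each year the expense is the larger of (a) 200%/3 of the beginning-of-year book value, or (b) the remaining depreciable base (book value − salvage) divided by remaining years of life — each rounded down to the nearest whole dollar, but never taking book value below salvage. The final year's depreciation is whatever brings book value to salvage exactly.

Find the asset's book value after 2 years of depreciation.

$5,703

Depreciable base = $51,327 − $1,600 = $49,727.
Year 1: DB = ⌊$51,327 × 200%/3⌋ = $34,218; SL = ⌊$49,727/3⌋ = $16,575 → take DB $34,218. Book value $17,109.
Year 2: DB = ⌊$17,109 × 200%/3⌋ = $11,406; SL = ⌊$15,509/2⌋ = $7,754 → take DB $11,406. Book value $5,703.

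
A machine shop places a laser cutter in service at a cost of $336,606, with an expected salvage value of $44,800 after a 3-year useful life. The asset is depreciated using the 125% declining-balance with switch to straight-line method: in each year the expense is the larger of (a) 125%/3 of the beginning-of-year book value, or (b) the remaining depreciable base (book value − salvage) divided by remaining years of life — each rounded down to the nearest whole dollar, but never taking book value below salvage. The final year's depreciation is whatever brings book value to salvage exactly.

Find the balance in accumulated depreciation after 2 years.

$222,066

Depreciable base = $336,606 − $44,800 = $291,806.
Year 1: DB = ⌊$336,606 × 125%/3⌋ = $140,252; SL = ⌊$291,806/3⌋ = $97,268 → take DB $140,252. Book value $196,354.
Year 2: DB = ⌊$196,354 × 125%/3⌋ = $81,814; SL = ⌊$151,554/2⌋ = $75,777 → take DB $81,814. Book value $114,540.
Accumulated through year 2 = $336,606 − $114,540 = $222,066.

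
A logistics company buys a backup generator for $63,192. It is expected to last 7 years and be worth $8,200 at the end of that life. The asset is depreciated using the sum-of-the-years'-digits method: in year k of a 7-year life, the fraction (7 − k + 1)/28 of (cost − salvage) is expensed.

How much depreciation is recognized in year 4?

$7,856

Depreciable base = $63,192 − $8,200 = $54,992.
Sum of the years' digits = 7+6+5+4+3+2+1 = 28.
Year 1: $54,992 × 7/28 = $13,748. Book value $49,444.
Year 2: $54,992 × 6/28 = $11,784. Book value $37,660.
Year 3: $54,992 × 5/28 = $9,820. Book value $27,840.
Year 4: $54,992 × 4/28 = $7,856. Book value $19,984.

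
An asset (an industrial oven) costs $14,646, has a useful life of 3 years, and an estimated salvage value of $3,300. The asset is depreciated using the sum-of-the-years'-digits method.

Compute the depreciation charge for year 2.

$3,782

Depreciable base = $14,646 − $3,300 = $11,346.
Sum of the years' digits = 3+2+1 = 6.
Year 1: $11,346 × 3/6 = $5,673. Book value $8,973.
Year 2: $11,346 × 2/6 = $3,782. Book value $5,191.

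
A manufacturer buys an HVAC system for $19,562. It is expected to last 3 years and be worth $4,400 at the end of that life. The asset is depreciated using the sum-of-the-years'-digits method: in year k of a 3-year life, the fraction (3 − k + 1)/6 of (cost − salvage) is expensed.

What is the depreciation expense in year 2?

$5,054

Depreciable base = $19,562 − $4,400 = $15,162.
Sum of the years' digits = 3+2+1 = 6.
Year 1: $15,162 × 3/6 = $7,581. Book value $11,981.
Year 2: $15,162 × 2/6 = $5,054. Book value $6,927.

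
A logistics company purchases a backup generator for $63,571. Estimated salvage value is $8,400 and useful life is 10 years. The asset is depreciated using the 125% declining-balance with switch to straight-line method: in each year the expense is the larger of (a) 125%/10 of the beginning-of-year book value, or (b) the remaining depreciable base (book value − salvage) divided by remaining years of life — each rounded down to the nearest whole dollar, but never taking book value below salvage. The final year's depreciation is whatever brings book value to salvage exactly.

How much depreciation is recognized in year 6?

$4,811

Depreciable base = $63,571 − $8,400 = $55,171.
Year 1: DB = ⌊$63,571 × 125%/10⌋ = $7,946; SL = ⌊$55,171/10⌋ = $5,517 → take DB $7,946. Book value $55,625.
Year 2: DB = ⌊$55,625 × 125%/10⌋ = $6,953; SL = ⌊$47,225/9⌋ = $5,247 → take DB $6,953. Book value $48,672.
Year 3: DB = ⌊$48,672 × 125%/10⌋ = $6,084; SL = ⌊$40,272/8⌋ = $5,034 → take DB $6,084. Book value $42,588.
Year 4: DB = ⌊$42,588 × 125%/10⌋ = $5,323; SL = ⌊$34,188/7⌋ = $4,884 → take DB $5,323. Book value $37,265.
Year 5: DB = ⌊$37,265 × 125%/10⌋ = $4,658; SL = ⌊$28,865/6⌋ = $4,810 → take SL $4,810. Book value $32,455.
Year 6: DB = ⌊$32,455 × 125%/10⌋ = $4,056; SL = ⌊$24,055/5⌋ = $4,811 → take SL $4,811. Book value $27,644.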